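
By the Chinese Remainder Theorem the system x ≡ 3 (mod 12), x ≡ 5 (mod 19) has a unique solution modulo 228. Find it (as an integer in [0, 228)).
x ≡ 195 (mod 228); the representative in [0, 228) is 195

The moduli 12, 19 are pairwise coprime, so by the CRT there is a unique solution mod 12·19 = 228.
Solve by successive substitution. Start with x ≡ 3 (mod 12).
  Combine with x ≡ 5 (mod 19): write x = 3 + 12·t and require 3 + 12·t ≡ 5 (mod 19), i.e. 12·t ≡ 5 − 3 ≡ 2 (mod 19). Since 12^(−1) ≡ 8 (mod 19), t ≡ 8·2 ≡ 16 (mod 19). So x ≡ 3 + 12·16 = 195 (mod 228).
Unique solution in [0, 228): x = 195.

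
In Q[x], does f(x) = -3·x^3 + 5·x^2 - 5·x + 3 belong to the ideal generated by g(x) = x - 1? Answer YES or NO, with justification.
YES

In Q[x] the ideal (g) consists of all multiples of g, so f ∈ (g) iff g | f, i.e. iff the remainder of f on division by g is 0. Divide f by g (g is monic, so eliminate the leading term of the running remainder at each step):
  leading term -3·x^3: subtract (-3·x^2)·g(x) = -3·x^3 + 3·x^2, leaving 2·x^2 - 5·x + 3
  leading term 2·x^2: subtract (2·x)·g(x) = 2·x^2 - 2·x, leaving 3 - 3·x
  leading term -3·x: subtract (-3)·g(x) = 3 - 3·x, leaving 0
The remainder is 0, so f(x) = g(x) · h(x) with h(x) = -3·x^2 + 2·x - 3. Hence g | f, i.e. f ∈ (g).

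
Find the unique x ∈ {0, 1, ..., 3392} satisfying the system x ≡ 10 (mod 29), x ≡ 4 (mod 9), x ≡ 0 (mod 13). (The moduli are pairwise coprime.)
x ≡ 3055 (mod 3393); the representative in [0, 3393) is 3055

The moduli 29, 9, 13 are pairwise coprime, so by the CRT there is a unique solution mod 29·9·13 = 3393.
Solve by successive substitution. Start with x ≡ 10 (mod 29).
  Combine with x ≡ 4 (mod 9): write x = 10 + 29·t and require 10 + 29·t ≡ 4 (mod 9), i.e. 29·t ≡ 4 − 10 ≡ 3 (mod 9). Since 29^(−1) ≡ 5 (mod 9) (29 ≡ 2 (mod 9)), t ≡ 5·3 ≡ 6 (mod 9). So x ≡ 10 + 29·6 = 184 (mod 261).
  Combine with x ≡ 0 (mod 13): write x = 184 + 261·t and require 184 + 261·t ≡ 0 (mod 13), i.e. 261·t ≡ 0 − 184 ≡ 11 (mod 13). Since 261^(−1) ≡ 1 (mod 13) (261 ≡ 1 (mod 13)), t ≡ 1·11 ≡ 11 (mod 13). So x ≡ 184 + 261·11 = 3055 (mod 3393).
Unique solution in [0, 3393): x = 3055.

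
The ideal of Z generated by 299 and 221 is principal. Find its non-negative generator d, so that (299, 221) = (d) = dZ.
In the PID Z, (a, b) is generated by gcd(a, b). Compute gcd(299, 221) with the extended Euclidean algorithm, tracking rows (r, s, t) with s·299 + t·221 = r:
  row A: (299, 1, 0)   [1·299 + 0·221 = 299]
  row B: (221, 0, 1)   [0·299 + 1·221 = 221]
  299 = 1·221 + 78   → row C = row A − 1·row B = (78, 1, −1)   [check: 1·299 − 1·221 = 78]
  221 = 2·78 + 65   → row D = row B − 2·row C = (65, −2, 3)   [check: −2·299 + 3·221 = 65]
  78 = 1·65 + 13   → row E = row C − 1·row D = (13, 3, −4)   [check: 3·299 − 4·221 = 13]
  65 = 5·13 + 0   → remainder 0, stop. gcd = 13 (last nonzero row E).
So gcd(299, 221) = 13, with Bézout identity 3·299 − 4·221 = 13. Containment (⊇): the Bézout identity exhibits 13 as an element of (299, 221), giving (13) ⊆ (299, 221). Containment (⊆): since 13 | 299 and 13 | 221 (299 = 13·23, 221 = 13·17), every Z-linear combination of 299 and 221 is divisible by 13, so (299, 221) ⊆ (13). Therefore (299, 221) = (13), d = 13.

Final answer: (299, 221) = (13); d = 13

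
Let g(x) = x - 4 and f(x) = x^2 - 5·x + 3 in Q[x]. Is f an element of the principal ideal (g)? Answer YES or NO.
NO

In Q[x] the ideal (g) consists of all multiples of g, so f ∈ (g) iff g | f, i.e. iff the remainder of f on division by g is 0. Divide f by g (g is monic, so eliminate the leading term of the running remainder at each step):
  leading term x^2: subtract (x)·g(x) = x^2 - 4·x, leaving 3 - x
  leading term -x: subtract (-1)·g(x) = 4 - x, leaving -1
The remainder r(x) = -1 ≠ 0 (and deg r < deg g), so g ∤ f, i.e. f ∉ (g).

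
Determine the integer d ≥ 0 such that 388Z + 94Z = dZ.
(388, 94) = (2); d = 2

In the PID Z, (a, b) is generated by gcd(a, b). Compute gcd(388, 94) with the extended Euclidean algorithm, tracking rows (r, s, t) with s·388 + t·94 = r:
  row A: (388, 1, 0)   [1·388 + 0·94 = 388]
  row B: (94, 0, 1)   [0·388 + 1·94 = 94]
  388 = 4·94 + 12   → row C = row A − 4·row B = (12, 1, −4)   [check: 1·388 − 4·94 = 12]
  94 = 7·12 + 10   → row D = row B − 7·row C = (10, −7, 29)   [check: −7·388 + 29·94 = 10]
  12 = 1·10 + 2   → row E = row C − 1·row D = (2, 8, −33)   [check: 8·388 − 33·94 = 2]
  10 = 5·2 + 0   → remainder 0, stop. gcd = 2 (last nonzero row E).
So gcd(388, 94) = 2, with Bézout identity 8·388 − 33·94 = 2. Containment (⊇): the Bézout identity exhibits 2 as an element of (388, 94), giving (2) ⊆ (388, 94). Containment (⊆): since 2 | 388 and 2 | 94 (388 = 2·194, 94 = 2·47), every Z-linear combination of 388 and 94 is divisible by 2, so (388, 94) ⊆ (2). Therefore (388, 94) = (2), d = 2.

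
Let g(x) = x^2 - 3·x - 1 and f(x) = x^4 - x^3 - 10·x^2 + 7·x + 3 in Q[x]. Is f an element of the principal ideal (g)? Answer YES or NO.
YES

In Q[x] the ideal (g) consists of all multiples of g, so f ∈ (g) iff g | f, i.e. iff the remainder of f on division by g is 0. Divide f by g (g is monic, so eliminate the leading term of the running remainder at each step):
  leading term x^4: subtract (x^2)·g(x) = x^4 - 3·x^3 - x^2, leaving 2·x^3 - 9·x^2 + 7·x + 3
  leading term 2·x^3: subtract (2·x)·g(x) = 2·x^3 - 6·x^2 - 2·x, leaving -3·x^2 + 9·x + 3
  leading term -3·x^2: subtract (-3)·g(x) = -3·x^2 + 9·x + 3, leaving 0
The remainder is 0, so f(x) = g(x) · h(x) with h(x) = x^2 + 2·x - 3. Hence g | f, i.e. f ∈ (g).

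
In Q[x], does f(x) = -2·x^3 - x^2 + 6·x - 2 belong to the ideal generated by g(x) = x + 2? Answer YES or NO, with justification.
In Q[x] the ideal (g) consists of all multiples of g, so f ∈ (g) iff g | f, i.e. iff the remainder of f on division by g is 0. Divide f by g (g is monic, so eliminate the leading term of the running remainder at each step):
  leading term -2·x^3: subtract (-2·x^2)·g(x) = -2·x^3 - 4·x^2, leaving 3·x^2 + 6·x - 2
  leading term 3·x^2: subtract (3·x)·g(x) = 3·x^2 + 6·x, leaving -2
The remainder r(x) = -2 ≠ 0 (and deg r < deg g), so g ∤ f, i.e. f ∉ (g).

Final answer: NO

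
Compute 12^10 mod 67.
36

Use repeated squaring. Binary(10) = 1010. Walk through the bits of the exponent 10 left-to-right: at each bit after the leading one, square the running value, then multiply by 12 if the bit is 1 (always reducing mod 67):
  bit 1 = 1 (leading): start with 12.
  bit 2 = 0: square 12^2 = 144 ≡ 10 (mod 67).
  bit 3 = 1: square 10^2 = 100 ≡ 33; bit is 1, so multiply 33·12 = 396 ≡ 61 (mod 67).
  bit 4 = 0: square 61^2 = 3721 ≡ 36 (mod 67).
Final value: 12^10 ≡ 36 (mod 67).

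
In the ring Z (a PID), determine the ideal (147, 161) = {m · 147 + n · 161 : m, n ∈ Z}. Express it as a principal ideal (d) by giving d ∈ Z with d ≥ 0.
In the PID Z, (a, b) is generated by gcd(a, b). Compute gcd(161, 147) with the extended Euclidean algorithm, tracking rows (r, s, t) with s·161 + t·147 = r:
  row A: (161, 1, 0)   [1·161 + 0·147 = 161]
  row B: (147, 0, 1)   [0·161 + 1·147 = 147]
  161 = 1·147 + 14   → row C = row A − 1·row B = (14, 1, −1)   [check: 1·161 − 1·147 = 14]
  147 = 10·14 + 7   → row D = row B − 10·row C = (7, −10, 11)   [check: −10·161 + 11·147 = 7]
  14 = 2·7 + 0   → remainder 0, stop. gcd = 7 (last nonzero row D).
So gcd(147, 161) = 7, with Bézout identity −10·161 + 11·147 = 7. Containment (⊇): the Bézout identity exhibits 7 as an element of (147, 161), giving (7) ⊆ (147, 161). Containment (⊆): since 7 | 147 and 7 | 161 (147 = 7·21, 161 = 7·23), every Z-linear combination of 147 and 161 is divisible by 7, so (147, 161) ⊆ (7). Therefore (147, 161) = (7), d = 7.

Final answer: (147, 161) = (7); d = 7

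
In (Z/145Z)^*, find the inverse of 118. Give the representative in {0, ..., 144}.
118^(−1) ≡ 102 (mod 145)

Apply the extended Euclidean algorithm to (145, 118), tracking rows (r, s, t) with s·145 + t·118 = r. Each division r_prev = q·r_cur + r_new produces the new row as (previous row) − q·(current row):
  row A: (145, 1, 0)   [1·145 + 0·118 = 145]
  row B: (118, 0, 1)   [0·145 + 1·118 = 118]
  145 = 1·118 + 27   → row C = row A − 1·row B = (27, 1, −1)   [check: 1·145 − 1·118 = 27]
  118 = 4·27 + 10   → row D = row B − 4·row C = (10, −4, 5)   [check: −4·145 + 5·118 = 10]
  27 = 2·10 + 7   → row E = row C − 2·row D = (7, 9, −11)   [check: 9·145 − 11·118 = 7]
  10 = 1·7 + 3   → row F = row D − 1·row E = (3, −13, 16)   [check: −13·145 + 16·118 = 3]
  7 = 2·3 + 1   → row G = row E − 2·row F = (1, 35, −43)   [check: 35·145 − 43·118 = 1]
  3 = 3·1 + 0   → remainder 0, stop. gcd = 1 (last nonzero row G).
The gcd is 1, so 118 is invertible mod 145. The last nonzero row gives 35·145 − 43·118 = 1, so t = −43. So 118^(−1) ≡ −43 ≡ 102 (mod 145). Verify: 118 · 102 = 12036 ≡ 1 (mod 145). ✓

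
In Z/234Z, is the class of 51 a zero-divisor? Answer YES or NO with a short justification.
YES

gcd(51, 234) = 3 > 1, so 51 is not a unit in Z/234Z. In Z/nZ every nonzero non-unit is a zero-divisor: explicitly, take b = 234/gcd = 78 ≠ 0 (mod 234); then 51·78 = 3978 = 17·234, i.e. 51·78 ≡ 0 (mod 234). So 51 is a zero-divisor.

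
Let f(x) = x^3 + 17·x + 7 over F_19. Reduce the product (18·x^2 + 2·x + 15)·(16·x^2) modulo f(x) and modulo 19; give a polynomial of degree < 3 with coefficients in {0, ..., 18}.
a · b ≡ 18·x^2 + 5·x + 4 (mod f(x))

Multiply as integer polynomials: a · b = 288·x^4 + 32·x^3 + 240·x^2. Reducing coefficients mod 19: a · b ≡ 3·x^4 + 13·x^3 + 12·x^2. Now divide by f(x) = x^3 + 17·x + 7 in F_19[x], eliminating the leading term at each step:
  leading term 3·x^4: subtract (3·x)·f(x) = 3·x^4 + 13·x^2 + 2·x, leaving 13·x^3 + 18·x^2 + 17·x (coefficients mod 19)
  leading term 13·x^3: subtract (13)·f(x) = 13·x^3 + 12·x + 15, leaving 18·x^2 + 5·x + 4 (coefficients mod 19)
The degree is now < 3, so this is the remainder. Hence a · b ≡ 18·x^2 + 5·x + 4 in F_19[x]/(f).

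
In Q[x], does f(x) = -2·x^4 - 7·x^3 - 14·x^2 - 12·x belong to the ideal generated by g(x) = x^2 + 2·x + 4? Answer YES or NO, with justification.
In Q[x] the ideal (g) consists of all multiples of g, so f ∈ (g) iff g | f, i.e. iff the remainder of f on division by g is 0. Divide f by g (g is monic, so eliminate the leading term of the running remainder at each step):
  leading term -2·x^4: subtract (-2·x^2)·g(x) = -2·x^4 - 4·x^3 - 8·x^2, leaving -3·x^3 - 6·x^2 - 12·x
  leading term -3·x^3: subtract (-3·x)·g(x) = -3·x^3 - 6·x^2 - 12·x, leaving 0
The remainder is 0, so f(x) = g(x) · h(x) with h(x) = -2·x^2 - 3·x. Hence g | f, i.e. f ∈ (g).

Final answer: YES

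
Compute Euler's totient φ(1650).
φ is multiplicative, with φ(p^e) = p^e − p^(e−1). Factorise 1650 = 2 · 3 · 5^2 · 11. Then
  φ(1650) = (2 − 1) · (3 − 1) · (5^2 − 5^1) · (11 − 1) = 1 · 2 · 20 · 10 = 400.

Final answer: φ(1650) = 400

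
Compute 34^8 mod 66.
34

Use repeated squaring. Binary(8) = 1000. Walk through the bits of the exponent 8 left-to-right: at each bit after the leading one, square the running value, then multiply by 34 if the bit is 1 (always reducing mod 66):
  bit 1 = 1 (leading): start with 34.
  bit 2 = 0: square 34^2 = 1156 ≡ 34 (mod 66).
  bit 3 = 0: square 34^2 = 1156 ≡ 34 (mod 66).
  bit 4 = 0: square 34^2 = 1156 ≡ 34 (mod 66).
Final value: 34^8 ≡ 34 (mod 66).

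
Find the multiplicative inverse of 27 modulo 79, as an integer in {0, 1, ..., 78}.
Apply the extended Euclidean algorithm to (79, 27), tracking rows (r, s, t) with s·79 + t·27 = r. Each division r_prev = q·r_cur + r_new produces the new row as (previous row) − q·(current row):
  row A: (79, 1, 0)   [1·79 + 0·27 = 79]
  row B: (27, 0, 1)   [0·79 + 1·27 = 27]
  79 = 2·27 + 25   → row C = row A − 2·row B = (25, 1, −2)   [check: 1·79 − 2·27 = 25]
  27 = 1·25 + 2   → row D = row B − 1·row C = (2, −1, 3)   [check: −1·79 + 3·27 = 2]
  25 = 12·2 + 1   → row E = row C − 12·row D = (1, 13, −38)   [check: 13·79 − 38·27 = 1]
  2 = 2·1 + 0   → remainder 0, stop. gcd = 1 (last nonzero row E).
The gcd is 1, so 27 is invertible mod 79. The last nonzero row gives 13·79 − 38·27 = 1, so t = −38. So 27^(−1) ≡ −38 ≡ 41 (mod 79). Verify: 27 · 41 = 1107 ≡ 1 (mod 79). ✓

Final answer: 27^(−1) ≡ 41 (mod 79)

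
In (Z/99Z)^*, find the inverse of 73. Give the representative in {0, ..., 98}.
Apply the extended Euclidean algorithm to (99, 73), tracking rows (r, s, t) with s·99 + t·73 = r. Each division r_prev = q·r_cur + r_new produces the new row as (previous row) − q·(current row):
  row A: (99, 1, 0)   [1·99 + 0·73 = 99]
  row B: (73, 0, 1)   [0·99 + 1·73 = 73]
  99 = 1·73 + 26   → row C = row A − 1·row B = (26, 1, −1)   [check: 1·99 − 1·73 = 26]
  73 = 2·26 + 21   → row D = row B − 2·row C = (21, −2, 3)   [check: −2·99 + 3·73 = 21]
  26 = 1·21 + 5   → row E = row C − 1·row D = (5, 3, −4)   [check: 3·99 − 4·73 = 5]
  21 = 4·5 + 1   → row F = row D − 4·row E = (1, −14, 19)   [check: −14·99 + 19·73 = 1]
  5 = 5·1 + 0   → remainder 0, stop. gcd = 1 (last nonzero row F).
The gcd is 1, so 73 is invertible mod 99. The last nonzero row gives −14·99 + 19·73 = 1, so t = 19. So 73^(−1) ≡ 19 (mod 99). Verify: 73 · 19 = 1387 ≡ 1 (mod 99). ✓

Final answer: 73^(−1) ≡ 19 (mod 99)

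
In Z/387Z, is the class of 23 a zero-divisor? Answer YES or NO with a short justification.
NO

gcd(23, 387) = 1, so 23 is a unit in Z/387Z (it has a multiplicative inverse). A unit cannot be a zero-divisor: if 23·b ≡ 0 then multiplying both sides by 23^(−1) gives b ≡ 0. So 23 is not a zero-divisor.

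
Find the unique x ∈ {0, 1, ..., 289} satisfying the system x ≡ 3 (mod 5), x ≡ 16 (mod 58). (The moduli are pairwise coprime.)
The moduli 5, 58 are pairwise coprime, so by the CRT there is a unique solution mod 5·58 = 290.
Solve by successive substitution. Start with x ≡ 3 (mod 5).
  Combine with x ≡ 16 (mod 58): write x = 3 + 5·t and require 3 + 5·t ≡ 16 (mod 58), i.e. 5·t ≡ 16 − 3 ≡ 13 (mod 58). Since 5^(−1) ≡ 35 (mod 58), t ≡ 35·13 ≡ 49 (mod 58). So x ≡ 3 + 5·49 = 248 (mod 290).
Unique solution in [0, 290): x = 248.

Final answer: x ≡ 248 (mod 290); the representative in [0, 290) is 248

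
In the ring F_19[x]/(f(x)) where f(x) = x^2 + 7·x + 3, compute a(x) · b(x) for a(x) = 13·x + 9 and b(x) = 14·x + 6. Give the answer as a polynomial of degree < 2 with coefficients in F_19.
Multiply as integer polynomials: a · b = 182·x^2 + 204·x + 54. Reducing coefficients mod 19: a · b ≡ 11·x^2 + 14·x + 16. Now divide by f(x) = x^2 + 7·x + 3 in F_19[x], eliminating the leading term at each step:
  leading term 11·x^2: subtract (11)·f(x) = 11·x^2 + x + 14, leaving 13·x + 2 (coefficients mod 19)
The degree is now < 2, so this is the remainder. Hence a · b ≡ 13·x + 2 in F_19[x]/(f).

Final answer: a · b ≡ 13·x + 2 (mod f(x))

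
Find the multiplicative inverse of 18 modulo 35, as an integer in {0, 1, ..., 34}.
Apply the extended Euclidean algorithm to (35, 18), tracking rows (r, s, t) with s·35 + t·18 = r. Each division r_prev = q·r_cur + r_new produces the new row as (previous row) − q·(current row):
  row A: (35, 1, 0)   [1·35 + 0·18 = 35]
  row B: (18, 0, 1)   [0·35 + 1·18 = 18]
  35 = 1·18 + 17   → row C = row A − 1·row B = (17, 1, −1)   [check: 1·35 − 1·18 = 17]
  18 = 1·17 + 1   → row D = row B − 1·row C = (1, −1, 2)   [check: −1·35 + 2·18 = 1]
  17 = 17·1 + 0   → remainder 0, stop. gcd = 1 (last nonzero row D).
The gcd is 1, so 18 is invertible mod 35. The last nonzero row gives −1·35 + 2·18 = 1, so t = 2. So 18^(−1) ≡ 2 (mod 35). Verify: 18 · 2 = 36 ≡ 1 (mod 35). ✓

Final answer: 18^(−1) ≡ 2 (mod 35)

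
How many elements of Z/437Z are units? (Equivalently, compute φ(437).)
Z/437Z has φ(437) = 396 units

An element a ∈ Z/437Z is a unit iff gcd(a, 437) = 1, so the number of units is φ(437). φ is multiplicative, with φ(p^e) = p^e − p^(e−1). Factorise 437 = 19 · 23. Then
  φ(437) = (19 − 1) · (23 − 1) = 18 · 22 = 396.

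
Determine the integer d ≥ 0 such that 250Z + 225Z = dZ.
In the PID Z, (a, b) is generated by gcd(a, b). Compute gcd(250, 225) with the extended Euclidean algorithm, tracking rows (r, s, t) with s·250 + t·225 = r:
  row A: (250, 1, 0)   [1·250 + 0·225 = 250]
  row B: (225, 0, 1)   [0·250 + 1·225 = 225]
  250 = 1·225 + 25   → row C = row A − 1·row B = (25, 1, −1)   [check: 1·250 − 1·225 = 25]
  225 = 9·25 + 0   → remainder 0, stop. gcd = 25 (last nonzero row C).
So gcd(250, 225) = 25, with Bézout identity 1·250 − 1·225 = 25. Containment (⊇): the Bézout identity exhibits 25 as an element of (250, 225), giving (25) ⊆ (250, 225). Containment (⊆): since 25 | 250 and 25 | 225 (250 = 25·10, 225 = 25·9), every Z-linear combination of 250 and 225 is divisible by 25, so (250, 225) ⊆ (25). Therefore (250, 225) = (25), d = 25.

Final answer: (250, 225) = (25); d = 25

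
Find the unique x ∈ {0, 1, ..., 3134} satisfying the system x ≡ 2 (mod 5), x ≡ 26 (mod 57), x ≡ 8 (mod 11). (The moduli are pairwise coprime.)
x ≡ 767 (mod 3135); the representative in [0, 3135) is 767

The moduli 5, 57, 11 are pairwise coprime, so by the CRT there is a unique solution mod 5·57·11 = 3135.
Solve by successive substitution. Start with x ≡ 2 (mod 5).
  Combine with x ≡ 26 (mod 57): write x = 2 + 5·t and require 2 + 5·t ≡ 26 (mod 57), i.e. 5·t ≡ 26 − 2 ≡ 24 (mod 57). Since 5^(−1) ≡ 23 (mod 57), t ≡ 23·24 ≡ 39 (mod 57). So x ≡ 2 + 5·39 = 197 (mod 285).
  Combine with x ≡ 8 (mod 11): write x = 197 + 285·t and require 197 + 285·t ≡ 8 (mod 11), i.e. 285·t ≡ 8 − 197 ≡ 9 (mod 11). Since 285^(−1) ≡ 10 (mod 11) (285 ≡ 10 (mod 11)), t ≡ 10·9 ≡ 2 (mod 11). So x ≡ 197 + 285·2 = 767 (mod 3135).
Unique solution in [0, 3135): x = 767.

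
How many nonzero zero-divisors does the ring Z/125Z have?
Z/125Z has 24 nonzero zero-divisors

In Z/125Z each nonzero element is either a unit (gcd with 125 is 1) or a zero-divisor (gcd > 1). The number of units is φ(125): factorise 125 = 5^3, so φ(125) = (5^3 − 5^2) = 100 = 100. The nonzero elements number 125 − 1 = 124. Hence the nonzero zero-divisors number 124 − 100 = 24.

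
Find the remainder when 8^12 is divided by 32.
0

Use repeated squaring. Binary(12) = 1100. Walk through the bits of the exponent 12 left-to-right: at each bit after the leading one, square the running value, then multiply by 8 if the bit is 1 (always reducing mod 32):
  bit 1 = 1 (leading): start with 8.
  bit 2 = 1: square 8^2 = 64 ≡ 0; bit is 1, so multiply 0·8 = 0 (mod 32).
  bit 3 = 0: square 0^2 = 0 (mod 32).
  bit 4 = 0: square 0^2 = 0 (mod 32).
Final value: 8^12 ≡ 0 (mod 32).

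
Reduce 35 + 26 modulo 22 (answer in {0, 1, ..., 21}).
17

Reduce the summands first: 35 ≡ 13, 26 ≡ 4 (mod 22), so 35 + 26 ≡ 13 + 4 (mod 22). 13 + 4 = 17; 17 = 0·22 + 17, so (35 + 26) mod 22 = 17.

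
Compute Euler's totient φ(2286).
φ(2286) = 756

φ is multiplicative, with φ(p^e) = p^e − p^(e−1). Factorise 2286 = 2 · 3^2 · 127. Then
  φ(2286) = (2 − 1) · (3^2 − 3^1) · (127 − 1) = 1 · 6 · 126 = 756.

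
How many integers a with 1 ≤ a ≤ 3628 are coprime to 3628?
The number of a ∈ {1, ..., 3628} with gcd(a, 3628) = 1 is by definition Euler's totient φ(3628). φ is multiplicative, with φ(p^e) = p^e − p^(e−1). Factorise 3628 = 2^2 · 907. Then
  φ(3628) = (2^2 − 2^1) · (907 − 1) = 2 · 906 = 1812.
So there are 1812 such integers.

Final answer: 1812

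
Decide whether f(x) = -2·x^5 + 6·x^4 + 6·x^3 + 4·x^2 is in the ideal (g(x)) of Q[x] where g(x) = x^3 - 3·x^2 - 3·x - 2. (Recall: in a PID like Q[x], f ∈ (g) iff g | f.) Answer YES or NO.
In Q[x] the ideal (g) consists of all multiples of g, so f ∈ (g) iff g | f, i.e. iff the remainder of f on division by g is 0. Divide f by g (g is monic, so eliminate the leading term of the running remainder at each step):
  leading term -2·x^5: subtract (-2·x^2)·g(x) = -2·x^5 + 6·x^4 + 6·x^3 + 4·x^2, leaving 0
The remainder is 0, so f(x) = g(x) · h(x) with h(x) = -2·x^2. Hence g | f, i.e. f ∈ (g).

Final answer: YES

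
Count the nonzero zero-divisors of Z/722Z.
Z/722Z has 379 nonzero zero-divisors

In Z/722Z each nonzero element is either a unit (gcd with 722 is 1) or a zero-divisor (gcd > 1). The number of units is φ(722): factorise 722 = 2 · 19^2, so φ(722) = (2 − 1) · (19^2 − 19^1) = 1 · 342 = 342. The nonzero elements number 722 − 1 = 721. Hence the nonzero zero-divisors number 721 − 342 = 379.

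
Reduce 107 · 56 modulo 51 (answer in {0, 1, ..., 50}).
25

Reduce the factors first: 107 ≡ 5, 56 ≡ 5 (mod 51), so 107 · 56 ≡ 5 · 5 (mod 51). 5 · 5 = 25. Dividing by 51: 25 = 0·51 + 25. So (107 · 56) mod 51 = 25.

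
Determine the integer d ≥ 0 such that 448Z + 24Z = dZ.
(448, 24) = (8); d = 8

In the PID Z, (a, b) is generated by gcd(a, b). Compute gcd(448, 24) with the extended Euclidean algorithm, tracking rows (r, s, t) with s·448 + t·24 = r:
  row A: (448, 1, 0)   [1·448 + 0·24 = 448]
  row B: (24, 0, 1)   [0·448 + 1·24 = 24]
  448 = 18·24 + 16   → row C = row A − 18·row B = (16, 1, −18)   [check: 1·448 − 18·24 = 16]
  24 = 1·16 + 8   → row D = row B − 1·row C = (8, −1, 19)   [check: −1·448 + 19·24 = 8]
  16 = 2·8 + 0   → remainder 0, stop. gcd = 8 (last nonzero row D).
So gcd(448, 24) = 8, with Bézout identity −1·448 + 19·24 = 8. Containment (⊇): the Bézout identity exhibits 8 as an element of (448, 24), giving (8) ⊆ (448, 24). Containment (⊆): since 8 | 448 and 8 | 24 (448 = 8·56, 24 = 8·3), every Z-linear combination of 448 and 24 is divisible by 8, so (448, 24) ⊆ (8). Therefore (448, 24) = (8), d = 8.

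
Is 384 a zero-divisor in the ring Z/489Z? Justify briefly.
gcd(384, 489) = 3 > 1, so 384 is not a unit in Z/489Z. In Z/nZ every nonzero non-unit is a zero-divisor: explicitly, take b = 489/gcd = 163 ≠ 0 (mod 489); then 384·163 = 62592 = 128·489, i.e. 384·163 ≡ 0 (mod 489). So 384 is a zero-divisor.

Final answer: YES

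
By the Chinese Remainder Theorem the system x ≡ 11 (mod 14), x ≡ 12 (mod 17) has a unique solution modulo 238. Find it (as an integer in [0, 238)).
The moduli 14, 17 are pairwise coprime, so by the CRT there is a unique solution mod 14·17 = 238.
Solve by successive substitution. Start with x ≡ 11 (mod 14).
  Combine with x ≡ 12 (mod 17): write x = 11 + 14·t and require 11 + 14·t ≡ 12 (mod 17), i.e. 14·t ≡ 12 − 11 ≡ 1 (mod 17). Since 14^(−1) ≡ 11 (mod 17), t ≡ 11·1 ≡ 11 (mod 17). So x ≡ 11 + 14·11 = 165 (mod 238).
Unique solution in [0, 238): x = 165.

Final answer: x ≡ 165 (mod 238); the representative in [0, 238) is 165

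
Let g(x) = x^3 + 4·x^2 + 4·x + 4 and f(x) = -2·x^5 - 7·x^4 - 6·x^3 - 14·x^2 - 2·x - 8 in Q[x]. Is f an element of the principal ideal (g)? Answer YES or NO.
In Q[x] the ideal (g) consists of all multiples of g, so f ∈ (g) iff g | f, i.e. iff the remainder of f on division by g is 0. Divide f by g (g is monic, so eliminate the leading term of the running remainder at each step):
  leading term -2·x^5: subtract (-2·x^2)·g(x) = -2·x^5 - 8·x^4 - 8·x^3 - 8·x^2, leaving x^4 + 2·x^3 - 6·x^2 - 2·x - 8
  leading term x^4: subtract (x)·g(x) = x^4 + 4·x^3 + 4·x^2 + 4·x, leaving -2·x^3 - 10·x^2 - 6·x - 8
  leading term -2·x^3: subtract (-2)·g(x) = -2·x^3 - 8·x^2 - 8·x - 8, leaving -2·x^2 + 2·x
The remainder r(x) = -2·x^2 + 2·x ≠ 0 (and deg r < deg g), so g ∤ f, i.e. f ∉ (g).

Final answer: NO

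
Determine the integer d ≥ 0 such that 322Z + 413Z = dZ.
(322, 413) = (7); d = 7

In the PID Z, (a, b) is generated by gcd(a, b). Compute gcd(413, 322) with the extended Euclidean algorithm, tracking rows (r, s, t) with s·413 + t·322 = r:
  row A: (413, 1, 0)   [1·413 + 0·322 = 413]
  row B: (322, 0, 1)   [0·413 + 1·322 = 322]
  413 = 1·322 + 91   → row C = row A − 1·row B = (91, 1, −1)   [check: 1·413 − 1·322 = 91]
  322 = 3·91 + 49   → row D = row B − 3·row C = (49, −3, 4)   [check: −3·413 + 4·322 = 49]
  91 = 1·49 + 42   → row E = row C − 1·row D = (42, 4, −5)   [check: 4·413 − 5·322 = 42]
  49 = 1·42 + 7   → row F = row D − 1·row E = (7, −7, 9)   [check: −7·413 + 9·322 = 7]
  42 = 6·7 + 0   → remainder 0, stop. gcd = 7 (last nonzero row F).
So gcd(322, 413) = 7, with Bézout identity −7·413 + 9·322 = 7. Containment (⊇): the Bézout identity exhibits 7 as an element of (322, 413), giving (7) ⊆ (322, 413). Containment (⊆): since 7 | 322 and 7 | 413 (322 = 7·46, 413 = 7·59), every Z-linear combination of 322 and 413 is divisible by 7, so (322, 413) ⊆ (7). Therefore (322, 413) = (7), d = 7.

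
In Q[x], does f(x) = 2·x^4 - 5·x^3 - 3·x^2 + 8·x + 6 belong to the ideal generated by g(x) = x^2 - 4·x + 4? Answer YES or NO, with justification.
In Q[x] the ideal (g) consists of all multiples of g, so f ∈ (g) iff g | f, i.e. iff the remainder of f on division by g is 0. Divide f by g (g is monic, so eliminate the leading term of the running remainder at each step):
  leading term 2·x^4: subtract (2·x^2)·g(x) = 2·x^4 - 8·x^3 + 8·x^2, leaving 3·x^3 - 11·x^2 + 8·x + 6
  leading term 3·x^3: subtract (3·x)·g(x) = 3·x^3 - 12·x^2 + 12·x, leaving x^2 - 4·x + 6
  leading term x^2: subtract (1)·g(x) = x^2 - 4·x + 4, leaving 2
The remainder r(x) = 2 ≠ 0 (and deg r < deg g), so g ∤ f, i.e. f ∉ (g).

Final answer: NO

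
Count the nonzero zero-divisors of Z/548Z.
In Z/548Z each nonzero element is either a unit (gcd with 548 is 1) or a zero-divisor (gcd > 1). The number of units is φ(548): factorise 548 = 2^2 · 137, so φ(548) = (2^2 − 2^1) · (137 − 1) = 2 · 136 = 272. The nonzero elements number 548 − 1 = 547. Hence the nonzero zero-divisors number 547 − 272 = 275.

Final answer: Z/548Z has 275 nonzero zero-divisors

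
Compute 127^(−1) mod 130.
Apply the extended Euclidean algorithm to (130, 127), tracking rows (r, s, t) with s·130 + t·127 = r. Each division r_prev = q·r_cur + r_new produces the new row as (previous row) − q·(current row):
  row A: (130, 1, 0)   [1·130 + 0·127 = 130]
  row B: (127, 0, 1)   [0·130 + 1·127 = 127]
  130 = 1·127 + 3   → row C = row A − 1·row B = (3, 1, −1)   [check: 1·130 − 1·127 = 3]
  127 = 42·3 + 1   → row D = row B − 42·row C = (1, −42, 43)   [check: −42·130 + 43·127 = 1]
  3 = 3·1 + 0   → remainder 0, stop. gcd = 1 (last nonzero row D).
The gcd is 1, so 127 is invertible mod 130. The last nonzero row gives −42·130 + 43·127 = 1, so t = 43. So 127^(−1) ≡ 43 (mod 130). Verify: 127 · 43 = 5461 ≡ 1 (mod 130). ✓

Final answer: 127^(−1) ≡ 43 (mod 130)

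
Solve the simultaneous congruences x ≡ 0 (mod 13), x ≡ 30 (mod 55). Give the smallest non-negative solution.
The moduli 13, 55 are pairwise coprime, so by the CRT there is a unique solution mod 13·55 = 715.
Solve by successive substitution. Start with x ≡ 0 (mod 13).
  Combine with x ≡ 30 (mod 55): write x = 13·t and require 13·t ≡ 30 (mod 55). Since 13^(−1) ≡ 17 (mod 55), t ≡ 17·30 ≡ 15 (mod 55). So x ≡ 13·15 = 195 (mod 715).
Unique solution in [0, 715): x = 195.

Final answer: x ≡ 195 (mod 715); the representative in [0, 715) is 195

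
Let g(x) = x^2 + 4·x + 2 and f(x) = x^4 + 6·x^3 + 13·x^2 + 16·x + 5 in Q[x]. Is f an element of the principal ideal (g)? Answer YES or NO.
NO

In Q[x] the ideal (g) consists of all multiples of g, so f ∈ (g) iff g | f, i.e. iff the remainder of f on division by g is 0. Divide f by g (g is monic, so eliminate the leading term of the running remainder at each step):
  leading term x^4: subtract (x^2)·g(x) = x^4 + 4·x^3 + 2·x^2, leaving 2·x^3 + 11·x^2 + 16·x + 5
  leading term 2·x^3: subtract (2·x)·g(x) = 2·x^3 + 8·x^2 + 4·x, leaving 3·x^2 + 12·x + 5
  leading term 3·x^2: subtract (3)·g(x) = 3·x^2 + 12·x + 6, leaving -1
The remainder r(x) = -1 ≠ 0 (and deg r < deg g), so g ∤ f, i.e. f ∉ (g).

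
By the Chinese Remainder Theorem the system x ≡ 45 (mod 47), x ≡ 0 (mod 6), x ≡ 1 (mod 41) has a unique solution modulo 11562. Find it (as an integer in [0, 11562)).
The moduli 47, 6, 41 are pairwise coprime, so by the CRT there is a unique solution mod 47·6·41 = 11562.
Solve by successive substitution. Start with x ≡ 45 (mod 47).
  Combine with x ≡ 0 (mod 6): write x = 45 + 47·t and require 45 + 47·t ≡ 0 (mod 6), i.e. 47·t ≡ 0 − 45 ≡ 3 (mod 6). Since 47^(−1) ≡ 5 (mod 6) (47 ≡ 5 (mod 6)), t ≡ 5·3 ≡ 3 (mod 6). So x ≡ 45 + 47·3 = 186 (mod 282).
  Combine with x ≡ 1 (mod 41): write x = 186 + 282·t and require 186 + 282·t ≡ 1 (mod 41), i.e. 282·t ≡ 1 − 186 ≡ 20 (mod 41). Since 282^(−1) ≡ 8 (mod 41) (282 ≡ 36 (mod 41)), t ≡ 8·20 ≡ 37 (mod 41). So x ≡ 186 + 282·37 = 10620 (mod 11562).
Unique solution in [0, 11562): x = 10620.

Final answer: x ≡ 10620 (mod 11562); the representative in [0, 11562) is 10620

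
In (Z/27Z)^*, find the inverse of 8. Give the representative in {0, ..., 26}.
Apply the extended Euclidean algorithm to (27, 8), tracking rows (r, s, t) with s·27 + t·8 = r. Each division r_prev = q·r_cur + r_new produces the new row as (previous row) − q·(current row):
  row A: (27, 1, 0)   [1·27 + 0·8 = 27]
  row B: (8, 0, 1)   [0·27 + 1·8 = 8]
  27 = 3·8 + 3   → row C = row A − 3·row B = (3, 1, −3)   [check: 1·27 − 3·8 = 3]
  8 = 2·3 + 2   → row D = row B − 2·row C = (2, −2, 7)   [check: −2·27 + 7·8 = 2]
  3 = 1·2 + 1   → row E = row C − 1·row D = (1, 3, −10)   [check: 3·27 − 10·8 = 1]
  2 = 2·1 + 0   → remainder 0, stop. gcd = 1 (last nonzero row E).
The gcd is 1, so 8 is invertible mod 27. The last nonzero row gives 3·27 − 10·8 = 1, so t = −10. So 8^(−1) ≡ −10 ≡ 17 (mod 27). Verify: 8 · 17 = 136 ≡ 1 (mod 27). ✓

Final answer: 8^(−1) ≡ 17 (mod 27)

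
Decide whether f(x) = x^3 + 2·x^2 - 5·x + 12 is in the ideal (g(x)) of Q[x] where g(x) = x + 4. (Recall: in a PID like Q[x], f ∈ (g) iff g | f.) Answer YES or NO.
YES

In Q[x] the ideal (g) consists of all multiples of g, so f ∈ (g) iff g | f, i.e. iff the remainder of f on division by g is 0. Divide f by g (g is monic, so eliminate the leading term of the running remainder at each step):
  leading term x^3: subtract (x^2)·g(x) = x^3 + 4·x^2, leaving -2·x^2 - 5·x + 12
  leading term -2·x^2: subtract (-2·x)·g(x) = -2·x^2 - 8·x, leaving 3·x + 12
  leading term 3·x: subtract (3)·g(x) = 3·x + 12, leaving 0
The remainder is 0, so f(x) = g(x) · h(x) with h(x) = x^2 - 2·x + 3. Hence g | f, i.e. f ∈ (g).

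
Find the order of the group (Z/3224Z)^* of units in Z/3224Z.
|(Z/3224Z)^*| = 1440

(Z/3224Z)^* consists of the classes a with gcd(a, 3224) = 1, so its order is φ(3224). φ is multiplicative, with φ(p^e) = p^e − p^(e−1). Factorise 3224 = 2^3 · 13 · 31. Then
  φ(3224) = (2^3 − 2^2) · (13 − 1) · (31 − 1) = 4 · 12 · 30 = 1440.
Thus |(Z/3224Z)^*| = 1440.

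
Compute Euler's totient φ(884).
φ(884) = 384

φ is multiplicative, with φ(p^e) = p^e − p^(e−1). Factorise 884 = 2^2 · 13 · 17. Then
  φ(884) = (2^2 − 2^1) · (13 − 1) · (17 − 1) = 2 · 12 · 16 = 384.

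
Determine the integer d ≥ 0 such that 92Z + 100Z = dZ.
(92, 100) = (4); d = 4

In the PID Z, (a, b) is generated by gcd(a, b). Compute gcd(100, 92) with the extended Euclidean algorithm, tracking rows (r, s, t) with s·100 + t·92 = r:
  row A: (100, 1, 0)   [1·100 + 0·92 = 100]
  row B: (92, 0, 1)   [0·100 + 1·92 = 92]
  100 = 1·92 + 8   → row C = row A − 1·row B = (8, 1, −1)   [check: 1·100 − 1·92 = 8]
  92 = 11·8 + 4   → row D = row B − 11·row C = (4, −11, 12)   [check: −11·100 + 12·92 = 4]
  8 = 2·4 + 0   → remainder 0, stop. gcd = 4 (last nonzero row D).
So gcd(92, 100) = 4, with Bézout identity −11·100 + 12·92 = 4. Containment (⊇): the Bézout identity exhibits 4 as an element of (92, 100), giving (4) ⊆ (92, 100). Containment (⊆): since 4 | 92 and 4 | 100 (92 = 4·23, 100 = 4·25), every Z-linear combination of 92 and 100 is divisible by 4, so (92, 100) ⊆ (4). Therefore (92, 100) = (4), d = 4.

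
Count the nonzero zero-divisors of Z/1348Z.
Z/1348Z has 675 nonzero zero-divisors

In Z/1348Z each nonzero element is either a unit (gcd with 1348 is 1) or a zero-divisor (gcd > 1). The number of units is φ(1348): factorise 1348 = 2^2 · 337, so φ(1348) = (2^2 − 2^1) · (337 − 1) = 2 · 336 = 672. The nonzero elements number 1348 − 1 = 1347. Hence the nonzero zero-divisors number 1347 − 672 = 675.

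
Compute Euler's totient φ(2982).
φ is multiplicative, with φ(p^e) = p^e − p^(e−1). Factorise 2982 = 2 · 3 · 7 · 71. Then
  φ(2982) = (2 − 1) · (3 − 1) · (7 − 1) · (71 − 1) = 1 · 2 · 6 · 70 = 840.

Final answer: φ(2982) = 840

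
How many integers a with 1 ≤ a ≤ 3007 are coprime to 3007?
2880

The number of a ∈ {1, ..., 3007} with gcd(a, 3007) = 1 is by definition Euler's totient φ(3007). φ is multiplicative, with φ(p^e) = p^e − p^(e−1). Factorise 3007 = 31 · 97. Then
  φ(3007) = (31 − 1) · (97 − 1) = 30 · 96 = 2880.
So there are 2880 such integers.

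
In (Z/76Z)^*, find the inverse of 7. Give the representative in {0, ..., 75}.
Apply the extended Euclidean algorithm to (76, 7), tracking rows (r, s, t) with s·76 + t·7 = r. Each division r_prev = q·r_cur + r_new produces the new row as (previous row) − q·(current row):
  row A: (76, 1, 0)   [1·76 + 0·7 = 76]
  row B: (7, 0, 1)   [0·76 + 1·7 = 7]
  76 = 10·7 + 6   → row C = row A − 10·row B = (6, 1, −10)   [check: 1·76 − 10·7 = 6]
  7 = 1·6 + 1   → row D = row B − 1·row C = (1, −1, 11)   [check: −1·76 + 11·7 = 1]
  6 = 6·1 + 0   → remainder 0, stop. gcd = 1 (last nonzero row D).
The gcd is 1, so 7 is invertible mod 76. The last nonzero row gives −1·76 + 11·7 = 1, so t = 11. So 7^(−1) ≡ 11 (mod 76). Verify: 7 · 11 = 77 ≡ 1 (mod 76). ✓

Final answer: 7^(−1) ≡ 11 (mod 76)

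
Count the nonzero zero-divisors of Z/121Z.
In Z/121Z each nonzero element is either a unit (gcd with 121 is 1) or a zero-divisor (gcd > 1). The number of units is φ(121): factorise 121 = 11^2, so φ(121) = (11^2 − 11^1) = 110 = 110. The nonzero elements number 121 − 1 = 120. Hence the nonzero zero-divisors number 120 − 110 = 10.

Final answer: Z/121Z has 10 nonzero zero-divisors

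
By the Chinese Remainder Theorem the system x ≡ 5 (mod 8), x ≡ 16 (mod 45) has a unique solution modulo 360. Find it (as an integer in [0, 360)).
The moduli 8, 45 are pairwise coprime, so by the CRT there is a unique solution mod 8·45 = 360.
Solve by successive substitution. Start with x ≡ 5 (mod 8).
  Combine with x ≡ 16 (mod 45): write x = 5 + 8·t and require 5 + 8·t ≡ 16 (mod 45), i.e. 8·t ≡ 16 − 5 ≡ 11 (mod 45). Since 8^(−1) ≡ 17 (mod 45), t ≡ 17·11 ≡ 7 (mod 45). So x ≡ 5 + 8·7 = 61 (mod 360).
Unique solution in [0, 360): x = 61.

Final answer: x ≡ 61 (mod 360); the representative in [0, 360) is 61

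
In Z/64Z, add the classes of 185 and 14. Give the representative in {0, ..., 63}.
Reduce the summands first: 185 ≡ 57 (mod 64), so 185 + 14 ≡ 57 + 14 (mod 64). 57 + 14 = 71; 71 = 1·64 + 7, so (185 + 14) mod 64 = 7.

Final answer: 7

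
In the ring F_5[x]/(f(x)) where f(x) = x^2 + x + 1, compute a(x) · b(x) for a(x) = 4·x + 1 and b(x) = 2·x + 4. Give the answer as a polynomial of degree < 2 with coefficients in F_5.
Multiply as integer polynomials: a · b = 8·x^2 + 18·x + 4. Reducing coefficients mod 5: a · b ≡ 3·x^2 + 3·x + 4. Now divide by f(x) = x^2 + x + 1 in F_5[x], eliminating the leading term at each step:
  leading term 3·x^2: subtract (3)·f(x) = 3·x^2 + 3·x + 3, leaving 1 (coefficients mod 5)
The degree is now < 2, so this is the remainder. Hence a · b ≡ 1 in F_5[x]/(f).

Final answer: a · b ≡ 1 (mod f(x))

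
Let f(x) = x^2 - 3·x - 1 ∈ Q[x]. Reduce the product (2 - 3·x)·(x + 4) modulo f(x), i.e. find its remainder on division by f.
First multiply in Q[x] without reducing: a · b = -3·x^2 - 10·x + 8. Now divide by f(x) = x^2 - 3·x - 1, eliminating the leading term at each step:
  leading term -3·x^2: subtract (-3)·f(x) = -3·x^2 + 9·x + 3, leaving 5 - 19·x
The degree is now < 2, so this is the remainder. Hence a · b ≡ 5 - 19·x in Q[x]/(f).

Final answer: a · b ≡ 5 - 19·x (mod f(x))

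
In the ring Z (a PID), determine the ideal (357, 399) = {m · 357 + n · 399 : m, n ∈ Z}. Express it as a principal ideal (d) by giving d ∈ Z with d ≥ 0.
(357, 399) = (21); d = 21

In the PID Z, (a, b) is generated by gcd(a, b). Compute gcd(399, 357) with the extended Euclidean algorithm, tracking rows (r, s, t) with s·399 + t·357 = r:
  row A: (399, 1, 0)   [1·399 + 0·357 = 399]
  row B: (357, 0, 1)   [0·399 + 1·357 = 357]
  399 = 1·357 + 42   → row C = row A − 1·row B = (42, 1, −1)   [check: 1·399 − 1·357 = 42]
  357 = 8·42 + 21   → row D = row B − 8·row C = (21, −8, 9)   [check: −8·399 + 9·357 = 21]
  42 = 2·21 + 0   → remainder 0, stop. gcd = 21 (last nonzero row D).
So gcd(357, 399) = 21, with Bézout identity −8·399 + 9·357 = 21. Containment (⊇): the Bézout identity exhibits 21 as an element of (357, 399), giving (21) ⊆ (357, 399). Containment (⊆): since 21 | 357 and 21 | 399 (357 = 21·17, 399 = 21·19), every Z-linear combination of 357 and 399 is divisible by 21, so (357, 399) ⊆ (21). Therefore (357, 399) = (21), d = 21.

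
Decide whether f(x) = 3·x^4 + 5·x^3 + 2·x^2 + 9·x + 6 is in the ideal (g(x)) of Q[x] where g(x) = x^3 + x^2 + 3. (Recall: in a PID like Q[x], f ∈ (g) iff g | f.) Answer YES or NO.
YES

In Q[x] the ideal (g) consists of all multiples of g, so f ∈ (g) iff g | f, i.e. iff the remainder of f on division by g is 0. Divide f by g (g is monic, so eliminate the leading term of the running remainder at each step):
  leading term 3·x^4: subtract (3·x)·g(x) = 3·x^4 + 3·x^3 + 9·x, leaving 2·x^3 + 2·x^2 + 6
  leading term 2·x^3: subtract (2)·g(x) = 2·x^3 + 2·x^2 + 6, leaving 0
The remainder is 0, so f(x) = g(x) · h(x) with h(x) = 3·x + 2. Hence g | f, i.e. f ∈ (g).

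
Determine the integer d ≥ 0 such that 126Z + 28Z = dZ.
In the PID Z, (a, b) is generated by gcd(a, b). Compute gcd(126, 28) with the extended Euclidean algorithm, tracking rows (r, s, t) with s·126 + t·28 = r:
  row A: (126, 1, 0)   [1·126 + 0·28 = 126]
  row B: (28, 0, 1)   [0·126 + 1·28 = 28]
  126 = 4·28 + 14   → row C = row A − 4·row B = (14, 1, −4)   [check: 1·126 − 4·28 = 14]
  28 = 2·14 + 0   → remainder 0, stop. gcd = 14 (last nonzero row C).
So gcd(126, 28) = 14, with Bézout identity 1·126 − 4·28 = 14. Containment (⊇): the Bézout identity exhibits 14 as an element of (126, 28), giving (14) ⊆ (126, 28). Containment (⊆): since 14 | 126 and 14 | 28 (126 = 14·9, 28 = 14·2), every Z-linear combination of 126 and 28 is divisible by 14, so (126, 28) ⊆ (14). Therefore (126, 28) = (14), d = 14.

Final answer: (126, 28) = (14); d = 14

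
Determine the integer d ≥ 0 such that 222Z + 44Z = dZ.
(222, 44) = (2); d = 2

In the PID Z, (a, b) is generated by gcd(a, b). Compute gcd(222, 44) with the extended Euclidean algorithm, tracking rows (r, s, t) with s·222 + t·44 = r:
  row A: (222, 1, 0)   [1·222 + 0·44 = 222]
  row B: (44, 0, 1)   [0·222 + 1·44 = 44]
  222 = 5·44 + 2   → row C = row A − 5·row B = (2, 1, −5)   [check: 1·222 − 5·44 = 2]
  44 = 22·2 + 0   → remainder 0, stop. gcd = 2 (last nonzero row C).
So gcd(222, 44) = 2, with Bézout identity 1·222 − 5·44 = 2. Containment (⊇): the Bézout identity exhibits 2 as an element of (222, 44), giving (2) ⊆ (222, 44). Containment (⊆): since 2 | 222 and 2 | 44 (222 = 2·111, 44 = 2·22), every Z-linear combination of 222 and 44 is divisible by 2, so (222, 44) ⊆ (2). Therefore (222, 44) = (2), d = 2.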